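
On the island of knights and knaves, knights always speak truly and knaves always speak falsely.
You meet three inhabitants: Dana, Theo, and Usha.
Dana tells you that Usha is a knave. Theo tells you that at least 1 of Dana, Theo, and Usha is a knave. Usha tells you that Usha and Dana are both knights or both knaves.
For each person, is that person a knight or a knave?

Suppose Dana is a knave. Then Dana's statement "Usha is a knave" would have to be false. Checking the 4 ways to assign the others, none is consistent with every speaker.
(For instance, with Theo=knight, Usha=knave, Dana's claim "Usha is a knave" comes out true where it would need to be false.)
So Dana must be a knight, making "Usha is a knave" true. Taking Dana=knight, Theo=knight, Usha=knave, each remaining statement checks out:
  Theo (knight): "at least 1 of Dana, Theo, and Usha is a knave" — true. ✓
  Usha (knave): "Usha and Dana are both knights or both knaves" — false. ✓
This is the unique consistent assignment.

Knights: Dana and Theo. Knaves: Usha.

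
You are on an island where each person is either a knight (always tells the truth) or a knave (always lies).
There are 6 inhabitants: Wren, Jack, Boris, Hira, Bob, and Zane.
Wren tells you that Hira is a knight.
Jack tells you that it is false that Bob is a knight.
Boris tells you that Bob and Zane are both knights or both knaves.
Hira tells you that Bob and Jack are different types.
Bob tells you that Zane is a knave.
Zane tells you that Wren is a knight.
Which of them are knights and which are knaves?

Wren is a knight, Jack is a knight, Boris is a knave, Hira is a knight, Bob is a knave, and Zane is a knight.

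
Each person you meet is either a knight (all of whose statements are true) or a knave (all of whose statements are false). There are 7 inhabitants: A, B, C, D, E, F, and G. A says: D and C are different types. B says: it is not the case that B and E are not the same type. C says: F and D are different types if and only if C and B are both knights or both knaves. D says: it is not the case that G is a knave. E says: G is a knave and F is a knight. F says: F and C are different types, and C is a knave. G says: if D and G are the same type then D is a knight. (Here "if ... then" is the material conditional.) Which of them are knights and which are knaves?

Knights: B, E, and F. Knaves: A, C, D, and G.

A is a knave; "D and C are different types" is False, as required.
Since B is a knight, "it is not the case that B and E are not the same type" needs to be True, which holds.
C is a knave, so "F and D are different types if and only if C and B are both knights or both knaves" must be False — and it is.
D is a knave, so "it is not the case that G is a knave" must be False — and it is.
Since E is a knight, "G is a knave and F is a knight" needs to be True, which holds.
As a knight, F's statement "F and C are different types, and C is a knave" should be True; it is.
Since G is a knave, "if D and G are the same type then D is a knight" needs to be False, which holds.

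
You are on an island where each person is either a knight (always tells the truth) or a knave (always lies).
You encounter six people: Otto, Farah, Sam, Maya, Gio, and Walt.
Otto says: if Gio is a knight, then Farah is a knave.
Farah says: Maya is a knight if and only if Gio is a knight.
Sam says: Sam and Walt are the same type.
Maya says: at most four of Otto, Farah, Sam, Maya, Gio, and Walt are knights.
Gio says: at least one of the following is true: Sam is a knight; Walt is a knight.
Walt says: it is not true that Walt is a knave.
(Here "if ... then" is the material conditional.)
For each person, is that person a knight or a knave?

Otto (knave): "if Gio is a knight, then Farah is a knave" — false. ✓
Farah is a knight, and the claim "Maya is a knight if and only if Gio is a knight" is indeed True.
As a knave, Sam's statement "Sam and Walt are the same type" should be false; it is.
Since Maya is a knight, "at most four of Otto, Farah, Sam, Maya, Gio, and Walt are knights" needs to be True, which holds.
Gio (knight): "at least one of the following is true: Sam is a knight; Walt is a knight" — True. ✓
As a knight, Walt's statement "it is not true that Walt is a knave" should be True; it is.

Knights: Farah, Maya, Gio, and Walt. Knaves: Otto and Sam.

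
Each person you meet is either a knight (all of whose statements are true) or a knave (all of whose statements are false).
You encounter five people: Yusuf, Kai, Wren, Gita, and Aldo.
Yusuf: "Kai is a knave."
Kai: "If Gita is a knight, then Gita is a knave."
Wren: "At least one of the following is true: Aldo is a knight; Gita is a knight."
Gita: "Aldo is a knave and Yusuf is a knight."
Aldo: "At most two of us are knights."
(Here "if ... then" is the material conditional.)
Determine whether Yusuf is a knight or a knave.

Yusuf is a knight.

Consistent assignments: {Yusuf=knight, Kai=knave, Wren=knight, Gita=knight, Aldo=knave}
In every consistent assignment, Yusuf is a knight.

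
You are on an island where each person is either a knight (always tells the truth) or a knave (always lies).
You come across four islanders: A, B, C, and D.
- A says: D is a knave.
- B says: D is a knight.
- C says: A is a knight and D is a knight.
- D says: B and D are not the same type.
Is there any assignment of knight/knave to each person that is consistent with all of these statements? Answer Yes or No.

One consistent assignment: A=knight, B=knave, C=knave, D=knave.

Yes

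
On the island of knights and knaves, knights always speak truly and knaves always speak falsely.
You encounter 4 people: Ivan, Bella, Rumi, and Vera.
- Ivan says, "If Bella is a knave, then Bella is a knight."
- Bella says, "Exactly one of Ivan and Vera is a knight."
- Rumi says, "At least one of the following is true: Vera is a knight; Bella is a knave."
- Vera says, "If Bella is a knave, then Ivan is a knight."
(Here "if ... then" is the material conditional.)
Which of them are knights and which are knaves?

Since Ivan is a knave, "if Bella is a knave, then Bella is a knight" needs to be False, which holds.
Since Bella is a knave, "exactly one of Ivan and Vera is a knight" needs to be False, which holds.
As a knight, Rumi's statement "at least one of the following is true: Vera is a knight; Bella is a knave" should be true; it is.
Vera (knave): "if Bella is a knave, then Ivan is a knight" — False. ✓

Ivan is a knave, Bella is a knave, Rumi is a knight, and Vera is a knave.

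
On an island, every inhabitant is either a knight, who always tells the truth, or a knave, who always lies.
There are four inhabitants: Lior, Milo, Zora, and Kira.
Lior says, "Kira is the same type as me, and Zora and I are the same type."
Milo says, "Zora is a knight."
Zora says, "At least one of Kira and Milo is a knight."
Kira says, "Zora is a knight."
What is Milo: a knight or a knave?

Milo is a knight.

Consistent assignments: {Lior=knight, Milo=knight, Zora=knight, Kira=knight}; {Lior=knave, Milo=knight, Zora=knight, Kira=knight}
In every consistent assignment, Milo is a knight.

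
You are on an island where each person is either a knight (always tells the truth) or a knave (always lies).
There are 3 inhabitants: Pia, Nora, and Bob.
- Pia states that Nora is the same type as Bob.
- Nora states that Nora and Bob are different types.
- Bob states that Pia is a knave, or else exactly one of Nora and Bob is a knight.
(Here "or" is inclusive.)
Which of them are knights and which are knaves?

Pia is a knight, Nora is a knave, and Bob is a knave.

Pia is a knight; "Nora is the same type as Bob" is True, as required.
Nora is a knave, so "Nora and Bob are different types" must be false — and it is.
Bob (knave): "Pia is a knave, or else exactly one of Nora and Bob is a knight" — false. ✓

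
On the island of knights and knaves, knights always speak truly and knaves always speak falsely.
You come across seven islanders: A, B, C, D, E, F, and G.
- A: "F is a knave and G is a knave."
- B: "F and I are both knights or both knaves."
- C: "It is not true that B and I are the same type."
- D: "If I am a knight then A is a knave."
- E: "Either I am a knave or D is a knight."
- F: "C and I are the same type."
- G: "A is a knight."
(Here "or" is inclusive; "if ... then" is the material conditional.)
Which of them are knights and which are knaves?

A is a knave, B is a knave, C is a knight, D is a knight, E is a knight, F is a knight, and G is a knave.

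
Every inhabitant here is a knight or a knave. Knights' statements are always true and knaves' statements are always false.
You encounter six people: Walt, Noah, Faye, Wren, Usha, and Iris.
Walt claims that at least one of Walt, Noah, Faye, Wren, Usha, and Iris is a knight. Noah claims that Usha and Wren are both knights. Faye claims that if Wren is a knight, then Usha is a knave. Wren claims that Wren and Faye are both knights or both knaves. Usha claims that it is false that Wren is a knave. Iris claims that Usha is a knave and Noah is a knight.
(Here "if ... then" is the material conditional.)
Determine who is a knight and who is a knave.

Since Walt is a knight, "at least one of Walt, Noah, Faye, Wren, Usha, and Iris is a knight" needs to be true, which holds.
Noah (knave): "Usha and Wren are both knights" — false. ✓
Faye is a knight, so "if Wren is a knight, then Usha is a knave" must be true — and it is.
Wren is a knave, so "Wren and Faye are both knights or both knaves" must be false — and it is.
Usha is a knave, so "it is false that Wren is a knave" must be false — and it is.
Iris (knave): "Usha is a knave and Noah is a knight" — false. ✓

Knights: Walt and Faye. Knaves: Noah, Wren, Usha, and Iris.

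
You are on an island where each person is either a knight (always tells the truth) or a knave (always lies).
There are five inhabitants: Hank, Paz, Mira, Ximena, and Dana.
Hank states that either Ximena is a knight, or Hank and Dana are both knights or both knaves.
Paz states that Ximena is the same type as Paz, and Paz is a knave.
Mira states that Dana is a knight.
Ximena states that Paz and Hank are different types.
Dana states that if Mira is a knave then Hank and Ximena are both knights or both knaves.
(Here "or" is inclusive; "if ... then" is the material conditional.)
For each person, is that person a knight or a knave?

Hank is a knight, Paz is a knave, Mira is a knight, Ximena is a knight, and Dana is a knight.

Since Hank is a knight, "either Ximena is a knight, or Hank and Dana are both knights or both knaves" needs to be True, which holds.
Paz is a knave, so "Ximena is the same type as Paz, and Paz is a knave" must be false — and it is.
Mira is a knight, and the claim "Dana is a knight" is indeed True.
Ximena (knight): "Paz and Hank are different types" — True. ✓
Dana is a knight, and the claim "if Mira is a knave then Hank and Ximena are both knights or both knaves" is indeed True.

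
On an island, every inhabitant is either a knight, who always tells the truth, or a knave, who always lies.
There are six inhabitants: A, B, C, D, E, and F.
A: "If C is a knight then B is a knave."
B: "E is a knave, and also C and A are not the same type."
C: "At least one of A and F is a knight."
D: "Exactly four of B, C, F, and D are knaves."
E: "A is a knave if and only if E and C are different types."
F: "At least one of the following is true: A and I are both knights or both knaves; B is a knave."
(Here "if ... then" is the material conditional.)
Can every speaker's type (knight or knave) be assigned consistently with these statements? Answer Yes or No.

One consistent assignment: A=knight, B=knave, C=knight, D=knave, E=knight, F=knight.

Yes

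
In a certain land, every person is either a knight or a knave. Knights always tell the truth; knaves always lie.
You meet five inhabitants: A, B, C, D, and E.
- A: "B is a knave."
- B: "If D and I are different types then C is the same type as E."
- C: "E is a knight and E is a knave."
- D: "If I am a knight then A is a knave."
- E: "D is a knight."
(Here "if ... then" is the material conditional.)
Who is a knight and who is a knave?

Suppose A is a knight. Then A's statement "B is a knave" would have to be true. Checking the 16 ways to assign the others, none is consistent with every speaker.
(For instance, with B=knight, C=knave, D=knight, E=knight, A's claim "B is a knave" comes out false where it would need to be true.)
So A must be a knave, making "B is a knave" false. Taking A=knave, B=knight, C=knave, D=knight, E=knight, each remaining statement checks out:
  B (knight): "if D and I are different types then C is the same type as E" — true. ✓
  C (knave): "E is a knight and E is a knave" — false. ✓
  D (knight): "if I am a knight then A is a knave" — true. ✓
  E (knight): "D is a knight" — true. ✓
This is the unique consistent assignment.

Knights: B, D, and E. Knaves: A and C.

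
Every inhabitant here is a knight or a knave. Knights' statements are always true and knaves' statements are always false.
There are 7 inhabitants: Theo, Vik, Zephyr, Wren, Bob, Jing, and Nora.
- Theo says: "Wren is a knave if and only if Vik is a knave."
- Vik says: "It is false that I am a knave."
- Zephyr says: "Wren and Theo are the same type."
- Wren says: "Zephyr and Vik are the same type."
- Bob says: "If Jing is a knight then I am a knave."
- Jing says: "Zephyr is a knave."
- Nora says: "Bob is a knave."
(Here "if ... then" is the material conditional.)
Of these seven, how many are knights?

The unique consistent assignment is Theo=knight, Vik=knight, Zephyr=knight, Wren=knight, Bob=knight, Jing=knave, Nora=knave.
That has 5 knights.

5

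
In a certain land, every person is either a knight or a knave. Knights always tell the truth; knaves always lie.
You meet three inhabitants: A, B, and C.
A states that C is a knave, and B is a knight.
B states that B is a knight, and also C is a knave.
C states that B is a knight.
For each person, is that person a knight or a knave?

A is a knave, so "C is a knave, and B is a knight" must be false — and it is.
B is a knave, so "B is a knight, and also C is a knave" must be false — and it is.
Since C is a knave, "B is a knight" needs to be false, which holds.

A is a knave, B is a knave, and C is a knave.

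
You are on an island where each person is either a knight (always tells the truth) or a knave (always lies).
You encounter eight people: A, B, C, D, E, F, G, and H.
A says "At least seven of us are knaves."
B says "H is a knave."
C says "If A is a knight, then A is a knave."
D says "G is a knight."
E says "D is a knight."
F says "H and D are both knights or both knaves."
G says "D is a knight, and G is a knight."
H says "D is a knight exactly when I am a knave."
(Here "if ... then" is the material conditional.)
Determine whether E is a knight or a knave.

E is a knave.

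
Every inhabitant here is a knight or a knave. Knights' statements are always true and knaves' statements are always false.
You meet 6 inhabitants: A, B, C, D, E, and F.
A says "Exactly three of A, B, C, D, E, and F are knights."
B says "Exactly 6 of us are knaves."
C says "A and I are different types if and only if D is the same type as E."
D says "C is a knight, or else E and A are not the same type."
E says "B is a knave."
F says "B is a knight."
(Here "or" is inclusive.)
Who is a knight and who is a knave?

A is a knave, B is a knave, C is a knave, D is a knight, E is a knight, and F is a knave.

As a knave, A's statement "exactly three of A, B, C, D, E, and F are knights" should be false; it is.
B is a knave, so "exactly 6 of us are knaves" must be false — and it is.
C is a knave, so "A and I are different types if and only if D is the same type as E" must be false — and it is.
D (knight): "C is a knight, or else E and A are not the same type" — True. ✓
E is a knight; "B is a knave" is True, as required.
F is a knave, so "B is a knight" must be false — and it is.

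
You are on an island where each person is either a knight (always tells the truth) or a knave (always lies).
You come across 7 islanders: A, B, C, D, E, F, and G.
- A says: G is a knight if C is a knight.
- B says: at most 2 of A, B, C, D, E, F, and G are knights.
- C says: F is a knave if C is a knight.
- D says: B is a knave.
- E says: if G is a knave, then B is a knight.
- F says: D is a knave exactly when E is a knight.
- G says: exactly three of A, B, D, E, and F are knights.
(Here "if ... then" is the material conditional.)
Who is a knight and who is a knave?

A is a knight, so "G is a knight if C is a knight" must be true — and it is.
B (knave): "at most 2 of A, B, C, D, E, F, and G are knights" — False. ✓
C is a knight; "F is a knave if C is a knight" is true, as required.
D is a knight, so "B is a knave" must be true — and it is.
E is a knight; "if G is a knave, then B is a knight" is true, as required.
F (knave): "D is a knave exactly when E is a knight" — False. ✓
G is a knight; "exactly three of A, B, D, E, and F are knights" is true, as required.

A is a knight, B is a knave, C is a knight, D is a knight, E is a knight, F is a knave, and G is a knight.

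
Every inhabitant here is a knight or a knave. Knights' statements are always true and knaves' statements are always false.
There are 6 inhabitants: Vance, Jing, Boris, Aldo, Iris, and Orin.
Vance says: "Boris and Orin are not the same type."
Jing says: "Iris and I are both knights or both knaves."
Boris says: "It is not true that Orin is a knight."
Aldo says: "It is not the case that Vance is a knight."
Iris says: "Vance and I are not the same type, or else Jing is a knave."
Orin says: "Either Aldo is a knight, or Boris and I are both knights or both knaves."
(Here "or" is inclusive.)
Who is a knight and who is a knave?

Vance is a knight, Jing is a knave, Boris is a knight, Aldo is a knave, Iris is a knight, and Orin is a knave.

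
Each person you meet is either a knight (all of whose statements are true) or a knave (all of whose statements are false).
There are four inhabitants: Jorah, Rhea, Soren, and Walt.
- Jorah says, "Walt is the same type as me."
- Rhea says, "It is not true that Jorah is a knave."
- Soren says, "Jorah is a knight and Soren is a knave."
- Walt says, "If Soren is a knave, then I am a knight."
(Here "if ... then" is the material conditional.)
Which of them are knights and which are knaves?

Jorah is a knave, Rhea is a knave, Soren is a knave, and Walt is a knight.

Since Jorah is a knave, "Walt is the same type as me" needs to be False, which holds.
Since Rhea is a knave, "it is not true that Jorah is a knave" needs to be False, which holds.
Soren is a knave, and the claim "Jorah is a knight and Soren is a knave" is indeed False.
Since Walt is a knight, "if Soren is a knave, then I am a knight" needs to be True, which holds.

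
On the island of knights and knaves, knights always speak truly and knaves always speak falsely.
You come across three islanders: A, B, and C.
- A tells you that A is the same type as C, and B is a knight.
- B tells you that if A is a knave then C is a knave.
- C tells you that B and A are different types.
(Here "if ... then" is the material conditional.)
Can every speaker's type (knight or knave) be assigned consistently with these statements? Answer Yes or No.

Checking all 8 assignments, each has at least one speaker whose statement's truth value contradicts their type.

No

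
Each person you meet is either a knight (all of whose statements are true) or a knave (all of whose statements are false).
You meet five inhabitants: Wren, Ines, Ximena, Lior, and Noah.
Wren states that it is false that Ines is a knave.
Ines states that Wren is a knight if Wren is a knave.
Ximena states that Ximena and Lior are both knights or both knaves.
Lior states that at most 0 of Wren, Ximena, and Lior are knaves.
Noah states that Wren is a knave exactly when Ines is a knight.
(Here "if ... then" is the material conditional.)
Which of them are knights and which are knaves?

Wren is a knight, Ines is a knight, Ximena is a knight, Lior is a knight, and Noah is a knave.

As a knight, Wren's statement "it is false that Ines is a knave" should be true; it is.
Since Ines is a knight, "Wren is a knight if Wren is a knave" needs to be true, which holds.
As a knight, Ximena's statement "Ximena and Lior are both knights or both knaves" should be true; it is.
As a knight, Lior's statement "at most 0 of Wren, Ximena, and Lior are knaves" should be true; it is.
As a knave, Noah's statement "Wren is a knave exactly when Ines is a knight" should be False; it is.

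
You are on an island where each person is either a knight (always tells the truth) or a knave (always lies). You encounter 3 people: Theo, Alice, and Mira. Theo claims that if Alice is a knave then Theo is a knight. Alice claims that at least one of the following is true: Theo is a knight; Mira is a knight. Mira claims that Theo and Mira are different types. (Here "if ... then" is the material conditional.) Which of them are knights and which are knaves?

Theo (knave): "if Alice is a knave then Theo is a knight" — False. ✓
Alice (knave): "at least one of the following is true: Theo is a knight; Mira is a knight" — False. ✓
As a knave, Mira's statement "Theo and Mira are different types" should be False; it is.

Knights: none. Knaves: Theo, Alice, and Mira.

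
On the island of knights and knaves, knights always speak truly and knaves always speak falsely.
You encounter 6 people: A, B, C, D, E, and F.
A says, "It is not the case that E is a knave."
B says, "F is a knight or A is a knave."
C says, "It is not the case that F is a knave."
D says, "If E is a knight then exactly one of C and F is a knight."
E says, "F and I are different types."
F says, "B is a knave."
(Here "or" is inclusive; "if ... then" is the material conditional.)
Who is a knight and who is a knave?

A is a knave, and the claim "it is not the case that E is a knave" is indeed false.
B is a knight, and the claim "F is a knight or A is a knave" is indeed true.
As a knave, C's statement "it is not the case that F is a knave" should be false; it is.
As a knight, D's statement "if E is a knight then exactly one of C and F is a knight" should be true; it is.
E (knave): "F and I are different types" — false. ✓
F is a knave, so "B is a knave" must be false — and it is.

Knights: B and D. Knaves: A, C, E, and F.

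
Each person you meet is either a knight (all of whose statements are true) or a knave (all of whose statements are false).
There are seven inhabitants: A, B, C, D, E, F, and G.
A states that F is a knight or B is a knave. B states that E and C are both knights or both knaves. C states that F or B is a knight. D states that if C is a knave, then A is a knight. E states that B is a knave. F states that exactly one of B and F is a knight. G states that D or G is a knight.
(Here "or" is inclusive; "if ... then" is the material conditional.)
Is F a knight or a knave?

F is a knave.

Consistent assignments: {A=knight, B=knave, C=knave, D=knight, E=knight, F=knave, G=knight}
In every consistent assignment, F is a knave.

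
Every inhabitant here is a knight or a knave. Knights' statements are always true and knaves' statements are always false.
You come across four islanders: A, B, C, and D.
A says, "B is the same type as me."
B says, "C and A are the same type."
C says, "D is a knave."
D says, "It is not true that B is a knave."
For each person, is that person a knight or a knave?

A is a knave, and the claim "B is the same type as me" is indeed false.
As a knight, B's statement "C and A are the same type" should be true; it is.
C (knave): "D is a knave" — false. ✓
D is a knight, and the claim "it is not true that B is a knave" is indeed true.

Knights: B and D. Knaves: A and C.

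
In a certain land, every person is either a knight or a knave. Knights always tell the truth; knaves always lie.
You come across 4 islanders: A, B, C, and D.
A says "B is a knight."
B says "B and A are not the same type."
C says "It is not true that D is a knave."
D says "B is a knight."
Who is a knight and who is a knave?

Suppose A is a knight. Then A's statement "B is a knight" would have to be true. Checking the 8 ways to assign the others, none is consistent with every speaker.
(For instance, with B=knave, C=knave, D=knave, A's claim "B is a knight" comes out false where it would need to be true.)
So A must be a knave, making "B is a knight" false. Taking A=knave, B=knave, C=knave, D=knave, each remaining statement checks out:
  B (knave): "B and A are not the same type" — false. ✓
  C (knave): "it is not true that D is a knave" — false. ✓
  D (knave): "B is a knight" — false. ✓
This is the unique consistent assignment.

A is a knave, B is a knave, C is a knave, and D is a knave.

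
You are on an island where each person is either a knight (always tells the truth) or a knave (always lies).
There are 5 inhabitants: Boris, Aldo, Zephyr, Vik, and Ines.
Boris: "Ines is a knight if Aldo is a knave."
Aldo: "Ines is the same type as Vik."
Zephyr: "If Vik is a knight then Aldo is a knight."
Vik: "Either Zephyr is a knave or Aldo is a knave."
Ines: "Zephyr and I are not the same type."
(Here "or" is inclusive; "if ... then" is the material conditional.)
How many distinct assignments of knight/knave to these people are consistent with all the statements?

Consistent assignments:
  Boris=knave, Aldo=knave, Zephyr=knave, Vik=knight, Ines=knave

1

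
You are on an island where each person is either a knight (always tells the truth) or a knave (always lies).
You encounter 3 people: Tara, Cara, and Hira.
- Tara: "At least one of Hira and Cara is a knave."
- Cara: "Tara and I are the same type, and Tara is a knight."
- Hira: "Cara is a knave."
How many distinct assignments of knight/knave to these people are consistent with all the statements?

2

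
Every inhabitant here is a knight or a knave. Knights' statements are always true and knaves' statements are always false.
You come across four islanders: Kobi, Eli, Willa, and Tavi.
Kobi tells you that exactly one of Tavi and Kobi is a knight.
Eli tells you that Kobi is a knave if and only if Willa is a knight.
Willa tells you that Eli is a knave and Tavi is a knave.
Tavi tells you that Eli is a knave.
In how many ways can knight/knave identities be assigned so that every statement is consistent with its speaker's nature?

Consistent assignments:
  Kobi=knight, Eli=knight, Willa=knave, Tavi=knave

1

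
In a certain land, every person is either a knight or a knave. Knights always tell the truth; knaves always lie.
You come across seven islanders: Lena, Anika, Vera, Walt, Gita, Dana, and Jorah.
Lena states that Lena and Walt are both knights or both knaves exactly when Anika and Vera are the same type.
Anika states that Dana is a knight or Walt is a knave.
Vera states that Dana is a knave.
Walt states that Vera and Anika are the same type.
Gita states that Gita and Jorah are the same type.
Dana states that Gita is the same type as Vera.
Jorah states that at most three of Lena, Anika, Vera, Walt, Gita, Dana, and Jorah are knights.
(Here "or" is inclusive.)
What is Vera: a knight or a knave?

Consistent assignments: {Lena=knave, Anika=knight, Vera=knave, Walt=knave, Gita=knave, Dana=knight, Jorah=knight}
In every consistent assignment, Vera is a knave.

Vera is a knave.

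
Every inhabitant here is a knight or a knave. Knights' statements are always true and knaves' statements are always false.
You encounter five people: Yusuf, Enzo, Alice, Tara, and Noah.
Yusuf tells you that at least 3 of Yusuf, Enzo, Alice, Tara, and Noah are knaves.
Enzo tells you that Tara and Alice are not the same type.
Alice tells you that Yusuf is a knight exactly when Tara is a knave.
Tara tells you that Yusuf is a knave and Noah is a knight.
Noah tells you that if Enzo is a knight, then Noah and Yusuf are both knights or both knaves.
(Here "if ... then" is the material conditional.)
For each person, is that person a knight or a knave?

Yusuf is a knave, and the claim "at least 3 of Yusuf, Enzo, Alice, Tara, and Noah are knaves" is indeed false.
Enzo is a knave, so "Tara and Alice are not the same type" must be false — and it is.
Alice is a knight, so "Yusuf is a knight exactly when Tara is a knave" must be True — and it is.
Tara (knight): "Yusuf is a knave and Noah is a knight" — True. ✓
As a knight, Noah's statement "if Enzo is a knight, then Noah and Yusuf are both knights or both knaves" should be True; it is.

Yusuf is a knave, Enzo is a knave, Alice is a knight, Tara is a knight, and Noah is a knight.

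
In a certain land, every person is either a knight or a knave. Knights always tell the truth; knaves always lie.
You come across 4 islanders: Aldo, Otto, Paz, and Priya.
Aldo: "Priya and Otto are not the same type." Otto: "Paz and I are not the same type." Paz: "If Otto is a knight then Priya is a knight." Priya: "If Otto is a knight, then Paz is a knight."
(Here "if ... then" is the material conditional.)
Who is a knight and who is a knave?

Aldo is a knight, Otto is a knight, Paz is a knave, and Priya is a knave.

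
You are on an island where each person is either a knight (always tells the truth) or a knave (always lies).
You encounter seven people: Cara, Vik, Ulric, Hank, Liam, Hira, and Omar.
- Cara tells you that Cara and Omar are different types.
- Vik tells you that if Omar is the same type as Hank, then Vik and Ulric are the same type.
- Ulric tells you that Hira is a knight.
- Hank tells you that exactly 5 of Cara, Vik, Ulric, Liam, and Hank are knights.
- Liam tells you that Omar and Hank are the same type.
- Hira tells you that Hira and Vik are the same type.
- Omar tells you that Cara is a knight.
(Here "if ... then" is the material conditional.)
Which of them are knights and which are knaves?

Knights: Vik, Ulric, Liam, and Hira. Knaves: Cara, Hank, and Omar.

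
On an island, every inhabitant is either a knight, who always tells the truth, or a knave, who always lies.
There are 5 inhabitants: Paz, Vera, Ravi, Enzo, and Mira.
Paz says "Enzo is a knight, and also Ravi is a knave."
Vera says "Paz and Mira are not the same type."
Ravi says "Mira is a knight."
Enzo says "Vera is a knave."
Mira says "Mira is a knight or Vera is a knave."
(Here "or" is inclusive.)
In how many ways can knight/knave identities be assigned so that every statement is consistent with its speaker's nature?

1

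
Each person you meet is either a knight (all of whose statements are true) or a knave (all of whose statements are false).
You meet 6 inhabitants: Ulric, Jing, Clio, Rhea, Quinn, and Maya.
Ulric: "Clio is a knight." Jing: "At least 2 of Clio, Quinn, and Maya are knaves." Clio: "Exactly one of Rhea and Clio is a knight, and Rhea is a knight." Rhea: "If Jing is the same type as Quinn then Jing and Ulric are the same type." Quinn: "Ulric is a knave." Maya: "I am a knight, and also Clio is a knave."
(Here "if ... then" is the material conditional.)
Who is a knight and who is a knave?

Knights: Jing and Quinn. Knaves: Ulric, Clio, Rhea, and Maya.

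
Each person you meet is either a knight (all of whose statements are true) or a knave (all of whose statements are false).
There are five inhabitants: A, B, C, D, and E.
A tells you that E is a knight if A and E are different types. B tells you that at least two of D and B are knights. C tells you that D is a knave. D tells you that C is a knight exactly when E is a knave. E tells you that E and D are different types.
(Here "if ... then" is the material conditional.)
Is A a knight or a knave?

A is a knight.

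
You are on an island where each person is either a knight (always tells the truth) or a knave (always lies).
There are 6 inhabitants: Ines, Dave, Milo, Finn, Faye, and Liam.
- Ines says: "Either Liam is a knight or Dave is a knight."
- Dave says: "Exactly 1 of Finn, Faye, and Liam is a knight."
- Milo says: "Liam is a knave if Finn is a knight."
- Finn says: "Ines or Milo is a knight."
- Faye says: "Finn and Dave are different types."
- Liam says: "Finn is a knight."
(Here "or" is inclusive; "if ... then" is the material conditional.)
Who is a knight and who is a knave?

Knights: Ines, Finn, Faye, and Liam. Knaves: Dave and Milo.

Since Ines is a knight, "either Liam is a knight or Dave is a knight" needs to be True, which holds.
As a knave, Dave's statement "exactly 1 of Finn, Faye, and Liam is a knight" should be False; it is.
Since Milo is a knave, "Liam is a knave if Finn is a knight" needs to be False, which holds.
Finn (knight): "Ines or Milo is a knight" — True. ✓
As a knight, Faye's statement "Finn and Dave are different types" should be True; it is.
Liam is a knight, and the claim "Finn is a knight" is indeed True.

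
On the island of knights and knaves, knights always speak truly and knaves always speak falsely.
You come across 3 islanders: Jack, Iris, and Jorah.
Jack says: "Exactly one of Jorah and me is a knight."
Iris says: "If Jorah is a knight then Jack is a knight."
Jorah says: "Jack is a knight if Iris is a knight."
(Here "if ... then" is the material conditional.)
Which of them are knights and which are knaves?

Jack is a knave, and the claim "exactly one of Jorah and me is a knight" is indeed False.
Iris is a knight, and the claim "if Jorah is a knight then Jack is a knight" is indeed True.
Jorah (knave): "Jack is a knight if Iris is a knight" — False. ✓

Jack is a knave, Iris is a knight, and Jorah is a knave.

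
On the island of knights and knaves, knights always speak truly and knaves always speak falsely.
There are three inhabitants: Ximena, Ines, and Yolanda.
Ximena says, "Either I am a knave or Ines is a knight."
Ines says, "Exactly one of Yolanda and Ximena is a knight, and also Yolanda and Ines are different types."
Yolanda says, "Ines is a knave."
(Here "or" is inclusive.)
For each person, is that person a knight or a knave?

Knights: Ximena and Ines. Knaves: Yolanda.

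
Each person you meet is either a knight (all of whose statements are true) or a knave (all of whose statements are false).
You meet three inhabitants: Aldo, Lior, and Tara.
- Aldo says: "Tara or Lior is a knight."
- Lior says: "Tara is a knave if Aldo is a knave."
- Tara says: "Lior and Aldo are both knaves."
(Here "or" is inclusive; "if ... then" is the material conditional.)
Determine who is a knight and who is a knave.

Suppose Aldo is a knave. Then Aldo's statement "Tara or Lior is a knight" would have to be false. Checking the 4 ways to assign the others, none is consistent with every speaker.
(For instance, with Lior=knight, Tara=knave, Aldo's claim "Tara or Lior is a knight" comes out true where it would need to be false.)
So Aldo must be a knight, making "Tara or Lior is a knight" true. Taking Aldo=knight, Lior=knight, Tara=knave, each remaining statement checks out:
  Lior (knight): "Tara is a knave if Aldo is a knave" — true. ✓
  Tara (knave): "Lior and Aldo are both knaves" — false. ✓
This is the unique consistent assignment.

Knights: Aldo and Lior. Knaves: Tara.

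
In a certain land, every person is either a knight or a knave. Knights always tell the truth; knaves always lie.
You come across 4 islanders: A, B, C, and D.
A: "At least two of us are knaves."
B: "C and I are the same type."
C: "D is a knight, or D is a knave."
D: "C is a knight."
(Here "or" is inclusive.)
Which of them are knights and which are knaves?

A is a knave, B is a knight, C is a knight, and D is a knight.

A (knave): "at least two of us are knaves" — false. ✓
B is a knight; "C and I are the same type" is true, as required.
C (knight): "D is a knight, or D is a knave" — true. ✓
D is a knight, and the claim "C is a knight" is indeed true.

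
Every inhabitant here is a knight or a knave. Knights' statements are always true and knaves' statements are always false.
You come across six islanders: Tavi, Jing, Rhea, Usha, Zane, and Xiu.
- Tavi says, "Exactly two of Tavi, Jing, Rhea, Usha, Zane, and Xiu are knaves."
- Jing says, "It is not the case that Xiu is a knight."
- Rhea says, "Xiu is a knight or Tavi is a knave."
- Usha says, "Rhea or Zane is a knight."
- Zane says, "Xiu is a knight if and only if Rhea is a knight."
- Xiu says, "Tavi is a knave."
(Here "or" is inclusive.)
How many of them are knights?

4

The unique consistent assignment is Tavi=knight, Jing=knight, Rhea=knave, Usha=knight, Zane=knight, Xiu=knave.
That has 4 knights.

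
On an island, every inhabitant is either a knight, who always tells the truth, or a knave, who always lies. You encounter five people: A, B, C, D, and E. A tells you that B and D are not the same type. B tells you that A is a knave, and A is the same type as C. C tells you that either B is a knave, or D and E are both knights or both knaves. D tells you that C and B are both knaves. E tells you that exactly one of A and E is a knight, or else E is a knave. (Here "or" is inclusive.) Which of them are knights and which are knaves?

Since A is a knave, "B and D are not the same type" needs to be False, which holds.
As a knave, B's statement "A is a knave, and A is the same type as C" should be False; it is.
C (knight): "either B is a knave, or D and E are both knights or both knaves" — True. ✓
D is a knave; "C and B are both knaves" is False, as required.
E is a knight, and the claim "exactly one of A and E is a knight, or else E is a knave" is indeed True.

A is a knave, B is a knave, C is a knight, D is a knave, and E is a knight.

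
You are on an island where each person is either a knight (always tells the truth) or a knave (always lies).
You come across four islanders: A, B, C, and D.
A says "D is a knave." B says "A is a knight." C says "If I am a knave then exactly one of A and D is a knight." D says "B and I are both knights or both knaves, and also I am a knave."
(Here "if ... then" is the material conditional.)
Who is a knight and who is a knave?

A is a knight; "D is a knave" is True, as required.
As a knight, B's statement "A is a knight" should be True; it is.
Since C is a knight, "if I am a knave then exactly one of A and D is a knight" needs to be True, which holds.
Since D is a knave, "B and I are both knights or both knaves, and also I am a knave" needs to be false, which holds.

A is a knight, B is a knight, C is a knight, and D is a knave.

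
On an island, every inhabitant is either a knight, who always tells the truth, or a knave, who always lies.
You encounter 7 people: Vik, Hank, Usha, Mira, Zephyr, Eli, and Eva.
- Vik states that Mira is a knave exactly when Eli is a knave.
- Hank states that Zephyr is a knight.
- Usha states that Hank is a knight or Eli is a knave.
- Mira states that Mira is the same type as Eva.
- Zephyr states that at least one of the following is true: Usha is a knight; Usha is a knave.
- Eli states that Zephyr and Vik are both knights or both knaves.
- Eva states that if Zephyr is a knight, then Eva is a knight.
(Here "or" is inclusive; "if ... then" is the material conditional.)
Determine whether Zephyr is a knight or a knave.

Zephyr is a knight.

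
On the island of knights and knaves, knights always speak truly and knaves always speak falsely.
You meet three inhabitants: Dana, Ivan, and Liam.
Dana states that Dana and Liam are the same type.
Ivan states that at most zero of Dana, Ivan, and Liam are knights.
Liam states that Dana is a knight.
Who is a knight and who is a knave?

Dana is a knight, Ivan is a knave, and Liam is a knight.

Dana is a knight, so "Dana and Liam are the same type" must be True — and it is.
Since Ivan is a knave, "at most zero of Dana, Ivan, and Liam are knights" needs to be false, which holds.
Liam is a knight, so "Dana is a knight" must be True — and it is.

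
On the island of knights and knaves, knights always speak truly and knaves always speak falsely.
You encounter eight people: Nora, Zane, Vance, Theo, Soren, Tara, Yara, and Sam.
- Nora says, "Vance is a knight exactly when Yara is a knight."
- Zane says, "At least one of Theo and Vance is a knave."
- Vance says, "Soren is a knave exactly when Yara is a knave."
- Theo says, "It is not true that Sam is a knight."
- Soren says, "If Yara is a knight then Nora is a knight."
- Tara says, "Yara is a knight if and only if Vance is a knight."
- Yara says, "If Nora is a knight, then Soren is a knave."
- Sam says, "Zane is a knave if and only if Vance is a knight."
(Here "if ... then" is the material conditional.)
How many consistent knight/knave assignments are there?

2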